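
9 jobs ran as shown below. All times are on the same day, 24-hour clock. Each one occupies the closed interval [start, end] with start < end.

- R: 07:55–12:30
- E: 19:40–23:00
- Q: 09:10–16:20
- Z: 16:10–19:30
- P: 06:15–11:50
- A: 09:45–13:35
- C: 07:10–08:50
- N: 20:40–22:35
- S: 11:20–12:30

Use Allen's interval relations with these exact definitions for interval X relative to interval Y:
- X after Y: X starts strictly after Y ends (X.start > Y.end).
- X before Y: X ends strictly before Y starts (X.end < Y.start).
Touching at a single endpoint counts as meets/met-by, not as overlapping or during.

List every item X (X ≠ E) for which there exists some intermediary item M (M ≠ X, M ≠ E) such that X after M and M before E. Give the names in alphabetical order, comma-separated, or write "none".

A, N, Q, S, Z

Target E = [19:40, 23:00].
Intermediaries M with M before E: A, C, P, Q, R, S, Z.
Via A — items with X after A: N, Z.
Via C — items with X after C: A, N, Q, S, Z.
Via P — items with X after P: N, Z.
Via Q — items with X after Q: N.
Via R — items with X after R: N, Z.
Via S — items with X after S: N, Z.
Via Z — items with X after Z: N.
Union: A, N, Q, S, Z.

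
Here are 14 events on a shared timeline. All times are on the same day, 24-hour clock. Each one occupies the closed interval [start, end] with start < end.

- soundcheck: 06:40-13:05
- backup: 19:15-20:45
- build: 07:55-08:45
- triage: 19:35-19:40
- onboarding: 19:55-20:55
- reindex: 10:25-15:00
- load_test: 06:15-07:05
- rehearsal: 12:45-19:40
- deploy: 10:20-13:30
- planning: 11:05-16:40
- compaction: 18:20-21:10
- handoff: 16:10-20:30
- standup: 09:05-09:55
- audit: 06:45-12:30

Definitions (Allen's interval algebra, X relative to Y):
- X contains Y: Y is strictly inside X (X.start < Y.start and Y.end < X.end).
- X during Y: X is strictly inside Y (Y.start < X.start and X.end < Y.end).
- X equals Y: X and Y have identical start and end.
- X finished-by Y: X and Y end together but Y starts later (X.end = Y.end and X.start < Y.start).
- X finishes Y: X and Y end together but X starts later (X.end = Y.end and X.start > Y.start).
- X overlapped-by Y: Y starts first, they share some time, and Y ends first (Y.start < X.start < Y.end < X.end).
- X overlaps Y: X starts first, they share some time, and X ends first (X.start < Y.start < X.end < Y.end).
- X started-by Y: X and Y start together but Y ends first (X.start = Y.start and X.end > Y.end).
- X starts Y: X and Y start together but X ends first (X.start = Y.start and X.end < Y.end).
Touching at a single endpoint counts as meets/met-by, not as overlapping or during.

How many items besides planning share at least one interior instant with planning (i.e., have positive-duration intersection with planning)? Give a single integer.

Target planning = [11:05, 16:40].
audit [06:45, 12:30] → overlaps → counts.
backup [19:15, 20:45] → after → no.
build [07:55, 08:45] → before → no.
compaction [18:20, 21:10] → after → no.
deploy [10:20, 13:30] → overlaps → counts.
handoff [16:10, 20:30] → overlapped-by → counts.
load_test [06:15, 07:05] → before → no.
onboarding [19:55, 20:55] → after → no.
rehearsal [12:45, 19:40] → overlapped-by → counts.
reindex [10:25, 15:00] → overlaps → counts.
soundcheck [06:40, 13:05] → overlaps → counts.
standup [09:05, 09:55] → before → no.
triage [19:35, 19:40] → after → no.
Total: 6.

6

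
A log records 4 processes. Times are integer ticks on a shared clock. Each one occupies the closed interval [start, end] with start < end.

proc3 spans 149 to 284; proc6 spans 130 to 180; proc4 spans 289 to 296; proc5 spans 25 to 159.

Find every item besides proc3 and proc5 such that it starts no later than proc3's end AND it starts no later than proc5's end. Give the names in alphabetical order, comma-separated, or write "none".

Conditions: its start is no later than proc3's end (X.start <= 284) AND its start is no later than proc5's end (X.start <= 159).
proc4: start 289 <= 284? ✗; start 289 <= 159? ✗ → no.
proc6: start 130 <= 284? ✓; start 130 <= 159? ✓ → yes.
Result: proc6.

proc6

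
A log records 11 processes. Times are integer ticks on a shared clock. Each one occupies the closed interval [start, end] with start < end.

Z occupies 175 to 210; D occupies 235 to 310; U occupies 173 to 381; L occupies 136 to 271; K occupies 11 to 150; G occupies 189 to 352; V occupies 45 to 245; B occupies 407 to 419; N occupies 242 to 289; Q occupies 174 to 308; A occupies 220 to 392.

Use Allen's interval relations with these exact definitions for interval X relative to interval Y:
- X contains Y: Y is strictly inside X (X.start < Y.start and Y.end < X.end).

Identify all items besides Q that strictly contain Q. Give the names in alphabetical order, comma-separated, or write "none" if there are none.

U

Target Q = [174, 308].
A [220, 392] → overlapped-by → no.
B [407, 419] → after → no.
D [235, 310] → overlapped-by → no.
G [189, 352] → overlapped-by → no.
K [11, 150] → before → no.
L [136, 271] → overlaps → no.
N [242, 289] → during → no.
U [173, 381] → contains → yes.
V [45, 245] → overlaps → no.
Z [175, 210] → during → no.
Result: U.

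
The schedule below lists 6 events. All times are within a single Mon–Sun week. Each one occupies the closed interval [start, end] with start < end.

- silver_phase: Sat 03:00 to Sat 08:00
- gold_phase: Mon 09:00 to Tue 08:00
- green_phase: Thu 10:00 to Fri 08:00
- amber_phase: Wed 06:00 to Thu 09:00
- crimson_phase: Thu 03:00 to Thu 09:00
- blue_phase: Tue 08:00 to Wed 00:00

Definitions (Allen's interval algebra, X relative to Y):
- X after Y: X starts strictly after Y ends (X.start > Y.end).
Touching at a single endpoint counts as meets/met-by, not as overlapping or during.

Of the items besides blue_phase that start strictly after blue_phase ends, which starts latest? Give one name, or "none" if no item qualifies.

silver_phase

Target blue_phase = [Tue 08:00, Wed 00:00].
amber_phase [Wed 06:00, Thu 09:00] → after → candidate.
crimson_phase [Thu 03:00, Thu 09:00] → after → candidate.
gold_phase [Mon 09:00, Tue 08:00] → meets → excluded.
green_phase [Thu 10:00, Fri 08:00] → after → candidate.
silver_phase [Sat 03:00, Sat 08:00] → after → candidate.
Among candidates, latest start is Sat 03:00 → silver_phase.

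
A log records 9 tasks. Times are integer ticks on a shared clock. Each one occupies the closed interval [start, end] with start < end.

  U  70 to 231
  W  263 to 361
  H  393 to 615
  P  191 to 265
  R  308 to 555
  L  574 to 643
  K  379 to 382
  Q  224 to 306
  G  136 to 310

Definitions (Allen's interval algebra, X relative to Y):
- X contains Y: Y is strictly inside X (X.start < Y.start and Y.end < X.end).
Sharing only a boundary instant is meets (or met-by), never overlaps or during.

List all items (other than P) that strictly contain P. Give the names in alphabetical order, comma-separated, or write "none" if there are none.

G

Target P = [191, 265].
G [136, 310] → contains → yes.
H [393, 615] → after → no.
K [379, 382] → after → no.
L [574, 643] → after → no.
Q [224, 306] → overlapped-by → no.
R [308, 555] → after → no.
U [70, 231] → overlaps → no.
W [263, 361] → overlapped-by → no.
Result: G.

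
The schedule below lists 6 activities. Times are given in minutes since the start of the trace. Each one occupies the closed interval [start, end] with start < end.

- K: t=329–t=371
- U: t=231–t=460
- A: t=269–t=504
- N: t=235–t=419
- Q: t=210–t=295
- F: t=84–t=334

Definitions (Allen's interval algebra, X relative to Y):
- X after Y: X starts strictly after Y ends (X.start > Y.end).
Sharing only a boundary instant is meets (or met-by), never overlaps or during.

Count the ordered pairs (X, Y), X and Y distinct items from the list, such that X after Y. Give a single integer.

1

Checking all 30 ordered pairs for relation 'after'; matching pairs in alphabetical order:
(K, Q): K after Q ✓
Count: 1.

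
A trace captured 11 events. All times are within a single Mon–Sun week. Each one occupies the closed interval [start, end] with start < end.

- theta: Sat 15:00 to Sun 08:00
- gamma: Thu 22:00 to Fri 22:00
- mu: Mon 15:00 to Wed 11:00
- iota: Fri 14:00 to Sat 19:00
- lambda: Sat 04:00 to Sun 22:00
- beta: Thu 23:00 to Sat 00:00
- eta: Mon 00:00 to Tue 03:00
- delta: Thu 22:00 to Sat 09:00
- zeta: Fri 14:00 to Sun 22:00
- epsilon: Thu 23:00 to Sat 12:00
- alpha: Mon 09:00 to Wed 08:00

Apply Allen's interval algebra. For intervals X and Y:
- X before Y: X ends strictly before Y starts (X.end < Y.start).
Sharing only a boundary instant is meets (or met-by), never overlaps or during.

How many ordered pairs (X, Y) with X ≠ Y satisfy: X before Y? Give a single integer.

30

Checking all 110 ordered pairs for relation 'before'; matching pairs in alphabetical order:
(alpha, beta): alpha before beta ✓
(alpha, delta): alpha before delta ✓
(alpha, epsilon): alpha before epsilon ✓
(alpha, gamma): alpha before gamma ✓
(alpha, iota): alpha before iota ✓
(alpha, lambda): alpha before lambda ✓
(alpha, theta): alpha before theta ✓
(alpha, zeta): alpha before zeta ✓
(beta, lambda): beta before lambda ✓
(beta, theta): beta before theta ✓
(delta, theta): delta before theta ✓
(epsilon, theta): epsilon before theta ✓
(eta, beta): eta before beta ✓
(eta, delta): eta before delta ✓
(eta, epsilon): eta before epsilon ✓
(eta, gamma): eta before gamma ✓
(eta, iota): eta before iota ✓
(eta, lambda): eta before lambda ✓
(eta, theta): eta before theta ✓
(eta, zeta): eta before zeta ✓
(gamma, lambda): gamma before lambda ✓
(gamma, theta): gamma before theta ✓
(mu, beta): mu before beta ✓
(mu, delta): mu before delta ✓
... plus 6 further pairs not listed.
Count: 30.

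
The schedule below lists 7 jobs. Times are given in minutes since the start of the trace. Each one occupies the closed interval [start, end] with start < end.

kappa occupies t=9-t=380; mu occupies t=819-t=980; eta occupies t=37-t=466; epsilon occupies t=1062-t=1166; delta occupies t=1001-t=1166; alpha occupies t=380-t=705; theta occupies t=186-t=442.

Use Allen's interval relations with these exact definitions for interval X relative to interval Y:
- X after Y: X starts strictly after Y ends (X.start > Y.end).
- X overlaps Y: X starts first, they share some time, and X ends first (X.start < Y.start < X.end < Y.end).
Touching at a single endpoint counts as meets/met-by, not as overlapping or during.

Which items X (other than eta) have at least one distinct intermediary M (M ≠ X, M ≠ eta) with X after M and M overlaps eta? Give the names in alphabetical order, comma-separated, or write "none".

Target eta = [t=37, t=466].
Intermediaries M with M overlaps eta: kappa.
Via kappa — items with X after kappa: delta, epsilon, mu.
Union: delta, epsilon, mu.

delta, epsilon, mu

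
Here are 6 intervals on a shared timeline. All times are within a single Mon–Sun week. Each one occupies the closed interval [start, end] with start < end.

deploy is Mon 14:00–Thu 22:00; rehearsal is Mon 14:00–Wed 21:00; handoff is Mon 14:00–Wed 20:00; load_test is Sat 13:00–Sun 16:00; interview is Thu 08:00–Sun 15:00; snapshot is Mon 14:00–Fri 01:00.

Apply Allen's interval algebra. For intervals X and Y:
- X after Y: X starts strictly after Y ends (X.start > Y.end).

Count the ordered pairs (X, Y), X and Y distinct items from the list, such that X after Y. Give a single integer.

Checking all 30 ordered pairs for relation 'after'; matching pairs in alphabetical order:
(interview, handoff): interview after handoff ✓
(interview, rehearsal): interview after rehearsal ✓
(load_test, deploy): load_test after deploy ✓
(load_test, handoff): load_test after handoff ✓
(load_test, rehearsal): load_test after rehearsal ✓
(load_test, snapshot): load_test after snapshot ✓
Count: 6.

6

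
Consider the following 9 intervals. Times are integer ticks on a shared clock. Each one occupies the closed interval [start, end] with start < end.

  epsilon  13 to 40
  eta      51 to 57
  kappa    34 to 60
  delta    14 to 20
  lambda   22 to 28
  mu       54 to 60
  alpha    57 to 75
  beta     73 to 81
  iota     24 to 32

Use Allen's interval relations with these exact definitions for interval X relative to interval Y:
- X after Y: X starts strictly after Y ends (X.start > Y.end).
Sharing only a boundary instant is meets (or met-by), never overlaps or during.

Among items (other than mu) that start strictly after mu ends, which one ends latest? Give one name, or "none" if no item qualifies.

Target mu = [54, 60].
alpha [57, 75] → overlapped-by → excluded.
beta [73, 81] → after → candidate.
delta [14, 20] → before → excluded.
epsilon [13, 40] → before → excluded.
eta [51, 57] → overlaps → excluded.
iota [24, 32] → before → excluded.
kappa [34, 60] → finished-by → excluded.
lambda [22, 28] → before → excluded.
Among candidates, latest end is 81 → beta.

beta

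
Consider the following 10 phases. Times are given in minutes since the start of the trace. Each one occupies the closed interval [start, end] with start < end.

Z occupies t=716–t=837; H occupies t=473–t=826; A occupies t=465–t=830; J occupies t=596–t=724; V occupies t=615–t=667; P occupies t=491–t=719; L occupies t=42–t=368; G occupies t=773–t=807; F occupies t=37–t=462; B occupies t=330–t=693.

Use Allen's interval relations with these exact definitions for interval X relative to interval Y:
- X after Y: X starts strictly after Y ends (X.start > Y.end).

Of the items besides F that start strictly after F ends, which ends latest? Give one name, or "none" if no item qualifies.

Z

Target F = [t=37, t=462].
A [t=465, t=830] → after → candidate.
B [t=330, t=693] → overlapped-by → excluded.
G [t=773, t=807] → after → candidate.
H [t=473, t=826] → after → candidate.
J [t=596, t=724] → after → candidate.
L [t=42, t=368] → during → excluded.
P [t=491, t=719] → after → candidate.
V [t=615, t=667] → after → candidate.
Z [t=716, t=837] → after → candidate.
Among candidates, latest end is t=837 → Z.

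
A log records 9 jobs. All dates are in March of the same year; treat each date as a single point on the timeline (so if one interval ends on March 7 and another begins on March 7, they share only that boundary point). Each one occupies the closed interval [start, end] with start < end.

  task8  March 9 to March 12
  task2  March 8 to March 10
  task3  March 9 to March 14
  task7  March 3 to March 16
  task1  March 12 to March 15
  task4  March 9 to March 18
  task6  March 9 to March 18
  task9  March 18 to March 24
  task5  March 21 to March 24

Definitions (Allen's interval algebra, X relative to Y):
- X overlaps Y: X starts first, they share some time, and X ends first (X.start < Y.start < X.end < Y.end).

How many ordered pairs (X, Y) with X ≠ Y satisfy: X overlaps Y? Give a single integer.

7

Checking all 72 ordered pairs for relation 'overlaps'; matching pairs in alphabetical order:
(task2, task3): task2 overlaps task3 ✓
(task2, task4): task2 overlaps task4 ✓
(task2, task6): task2 overlaps task6 ✓
(task2, task8): task2 overlaps task8 ✓
(task3, task1): task3 overlaps task1 ✓
(task7, task4): task7 overlaps task4 ✓
(task7, task6): task7 overlaps task6 ✓
Count: 7.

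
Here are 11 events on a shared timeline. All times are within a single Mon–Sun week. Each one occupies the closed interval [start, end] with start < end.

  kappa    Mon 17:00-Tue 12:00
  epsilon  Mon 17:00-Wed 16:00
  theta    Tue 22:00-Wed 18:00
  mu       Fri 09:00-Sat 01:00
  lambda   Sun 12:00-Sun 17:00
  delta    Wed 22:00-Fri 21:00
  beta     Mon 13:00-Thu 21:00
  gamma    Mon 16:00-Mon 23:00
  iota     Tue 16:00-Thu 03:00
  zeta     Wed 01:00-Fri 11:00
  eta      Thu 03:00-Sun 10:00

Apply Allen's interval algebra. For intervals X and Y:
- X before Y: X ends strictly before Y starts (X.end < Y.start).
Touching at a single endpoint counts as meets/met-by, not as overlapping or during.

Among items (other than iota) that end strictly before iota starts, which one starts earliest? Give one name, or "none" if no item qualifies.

gamma

Target iota = [Tue 16:00, Thu 03:00].
beta [Mon 13:00, Thu 21:00] → contains → excluded.
delta [Wed 22:00, Fri 21:00] → overlapped-by → excluded.
epsilon [Mon 17:00, Wed 16:00] → overlaps → excluded.
eta [Thu 03:00, Sun 10:00] → met-by → excluded.
gamma [Mon 16:00, Mon 23:00] → before → candidate.
kappa [Mon 17:00, Tue 12:00] → before → candidate.
lambda [Sun 12:00, Sun 17:00] → after → excluded.
mu [Fri 09:00, Sat 01:00] → after → excluded.
theta [Tue 22:00, Wed 18:00] → during → excluded.
zeta [Wed 01:00, Fri 11:00] → overlapped-by → excluded.
Among candidates, earliest start is Mon 16:00 → gamma.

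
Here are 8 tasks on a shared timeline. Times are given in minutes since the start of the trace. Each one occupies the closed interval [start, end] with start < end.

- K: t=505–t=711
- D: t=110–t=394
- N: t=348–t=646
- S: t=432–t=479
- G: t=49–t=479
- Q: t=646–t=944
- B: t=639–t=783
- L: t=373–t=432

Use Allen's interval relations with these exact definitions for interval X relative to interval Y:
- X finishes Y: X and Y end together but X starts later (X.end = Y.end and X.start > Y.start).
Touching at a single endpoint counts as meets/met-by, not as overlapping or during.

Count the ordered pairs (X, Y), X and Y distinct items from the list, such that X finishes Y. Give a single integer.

Checking all 56 ordered pairs for relation 'finishes'; matching pairs in alphabetical order:
(S, G): S finishes G ✓
Count: 1.

1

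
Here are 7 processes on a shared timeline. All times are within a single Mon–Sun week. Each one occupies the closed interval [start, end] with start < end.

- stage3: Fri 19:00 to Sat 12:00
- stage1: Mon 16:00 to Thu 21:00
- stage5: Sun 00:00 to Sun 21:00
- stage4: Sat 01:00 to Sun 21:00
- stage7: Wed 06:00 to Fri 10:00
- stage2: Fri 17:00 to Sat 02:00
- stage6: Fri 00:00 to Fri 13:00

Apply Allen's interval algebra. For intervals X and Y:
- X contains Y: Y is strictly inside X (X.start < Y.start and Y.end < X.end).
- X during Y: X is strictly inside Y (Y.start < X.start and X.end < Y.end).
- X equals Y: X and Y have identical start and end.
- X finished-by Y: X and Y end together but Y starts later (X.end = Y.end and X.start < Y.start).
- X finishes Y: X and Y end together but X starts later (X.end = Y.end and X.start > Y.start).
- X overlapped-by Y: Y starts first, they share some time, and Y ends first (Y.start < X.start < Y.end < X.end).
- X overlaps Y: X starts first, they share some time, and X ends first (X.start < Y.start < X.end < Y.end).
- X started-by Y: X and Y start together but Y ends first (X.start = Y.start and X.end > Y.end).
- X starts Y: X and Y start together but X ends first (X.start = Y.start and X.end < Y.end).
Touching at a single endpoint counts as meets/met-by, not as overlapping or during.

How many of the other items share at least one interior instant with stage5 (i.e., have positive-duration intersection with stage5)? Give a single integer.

Target stage5 = [Sun 00:00, Sun 21:00].
stage1 [Mon 16:00, Thu 21:00] → before → no.
stage2 [Fri 17:00, Sat 02:00] → before → no.
stage3 [Fri 19:00, Sat 12:00] → before → no.
stage4 [Sat 01:00, Sun 21:00] → finished-by → counts.
stage6 [Fri 00:00, Fri 13:00] → before → no.
stage7 [Wed 06:00, Fri 10:00] → before → no.
Total: 1.

1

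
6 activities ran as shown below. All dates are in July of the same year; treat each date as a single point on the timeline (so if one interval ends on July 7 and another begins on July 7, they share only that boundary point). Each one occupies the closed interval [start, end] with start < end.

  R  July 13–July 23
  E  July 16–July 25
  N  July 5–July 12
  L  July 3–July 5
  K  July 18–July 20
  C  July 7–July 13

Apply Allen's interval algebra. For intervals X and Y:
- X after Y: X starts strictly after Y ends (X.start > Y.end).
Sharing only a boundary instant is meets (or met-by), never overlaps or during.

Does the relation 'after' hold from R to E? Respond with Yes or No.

No

R = [July 13, July 23], E = [July 16, July 25].
Actual relation of R to E: overlaps.
Asked whether 'after' holds → No.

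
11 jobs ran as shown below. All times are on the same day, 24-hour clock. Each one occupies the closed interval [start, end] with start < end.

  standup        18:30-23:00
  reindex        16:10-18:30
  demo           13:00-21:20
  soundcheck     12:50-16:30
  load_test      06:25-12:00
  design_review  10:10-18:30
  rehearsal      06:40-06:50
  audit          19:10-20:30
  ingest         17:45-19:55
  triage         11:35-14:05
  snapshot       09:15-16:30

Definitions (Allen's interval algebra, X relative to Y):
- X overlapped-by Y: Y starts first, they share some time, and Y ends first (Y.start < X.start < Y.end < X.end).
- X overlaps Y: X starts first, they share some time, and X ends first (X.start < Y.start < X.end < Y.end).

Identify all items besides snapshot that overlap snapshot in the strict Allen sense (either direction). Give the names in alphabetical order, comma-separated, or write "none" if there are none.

Target snapshot = [09:15, 16:30].
audit [19:10, 20:30] → after → no.
demo [13:00, 21:20] → overlapped-by → yes.
design_review [10:10, 18:30] → overlapped-by → yes.
ingest [17:45, 19:55] → after → no.
load_test [06:25, 12:00] → overlaps → yes.
rehearsal [06:40, 06:50] → before → no.
reindex [16:10, 18:30] → overlapped-by → yes.
soundcheck [12:50, 16:30] → finishes → no.
standup [18:30, 23:00] → after → no.
triage [11:35, 14:05] → during → no.
Result: demo, design_review, load_test, reindex.

demo, design_review, load_test, reindex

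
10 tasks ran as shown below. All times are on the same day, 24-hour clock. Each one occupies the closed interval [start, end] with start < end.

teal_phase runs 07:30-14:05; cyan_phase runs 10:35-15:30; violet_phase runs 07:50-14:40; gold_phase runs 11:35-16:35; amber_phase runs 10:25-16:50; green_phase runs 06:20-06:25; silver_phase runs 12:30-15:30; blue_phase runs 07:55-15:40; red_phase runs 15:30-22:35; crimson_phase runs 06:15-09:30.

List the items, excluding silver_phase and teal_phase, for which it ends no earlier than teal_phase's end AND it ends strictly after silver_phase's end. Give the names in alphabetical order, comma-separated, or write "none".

amber_phase, blue_phase, gold_phase, red_phase

Conditions: its end is no earlier than teal_phase's end (X.end >= 14:05) AND its end is strictly after silver_phase's end (X.end > 15:30).
amber_phase: end 16:50 >= 14:05? ✓; end 16:50 > 15:30? ✓ → yes.
blue_phase: end 15:40 >= 14:05? ✓; end 15:40 > 15:30? ✓ → yes.
crimson_phase: end 09:30 >= 14:05? ✗; end 09:30 > 15:30? ✗ → no.
cyan_phase: end 15:30 >= 14:05? ✓; end 15:30 > 15:30? ✗ → no.
gold_phase: end 16:35 >= 14:05? ✓; end 16:35 > 15:30? ✓ → yes.
green_phase: end 06:25 >= 14:05? ✗; end 06:25 > 15:30? ✗ → no.
red_phase: end 22:35 >= 14:05? ✓; end 22:35 > 15:30? ✓ → yes.
violet_phase: end 14:40 >= 14:05? ✓; end 14:40 > 15:30? ✗ → no.
Result: amber_phase, blue_phase, gold_phase, red_phase.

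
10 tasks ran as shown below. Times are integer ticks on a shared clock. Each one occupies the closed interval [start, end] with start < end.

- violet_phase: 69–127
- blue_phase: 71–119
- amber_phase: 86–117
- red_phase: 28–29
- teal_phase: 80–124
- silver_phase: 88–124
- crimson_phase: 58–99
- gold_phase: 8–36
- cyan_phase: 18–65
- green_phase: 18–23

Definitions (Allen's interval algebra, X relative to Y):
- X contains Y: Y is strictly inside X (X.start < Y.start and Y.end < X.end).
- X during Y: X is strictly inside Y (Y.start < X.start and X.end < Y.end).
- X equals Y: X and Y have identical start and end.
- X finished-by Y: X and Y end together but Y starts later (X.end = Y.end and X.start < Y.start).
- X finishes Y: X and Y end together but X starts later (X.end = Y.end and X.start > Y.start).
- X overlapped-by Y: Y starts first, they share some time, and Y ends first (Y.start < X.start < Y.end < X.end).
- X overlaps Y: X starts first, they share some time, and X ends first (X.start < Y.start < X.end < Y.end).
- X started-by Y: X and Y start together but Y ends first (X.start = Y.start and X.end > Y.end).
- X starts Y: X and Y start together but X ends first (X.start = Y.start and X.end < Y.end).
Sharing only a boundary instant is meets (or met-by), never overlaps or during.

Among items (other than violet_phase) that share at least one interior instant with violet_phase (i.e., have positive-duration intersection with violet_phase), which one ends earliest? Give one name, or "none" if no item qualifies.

Target violet_phase = [69, 127].
amber_phase [86, 117] → during → candidate.
blue_phase [71, 119] → during → candidate.
crimson_phase [58, 99] → overlaps → candidate.
cyan_phase [18, 65] → before → excluded.
gold_phase [8, 36] → before → excluded.
green_phase [18, 23] → before → excluded.
red_phase [28, 29] → before → excluded.
silver_phase [88, 124] → during → candidate.
teal_phase [80, 124] → during → candidate.
Among candidates, earliest end is 99 → crimson_phase.

crimson_phase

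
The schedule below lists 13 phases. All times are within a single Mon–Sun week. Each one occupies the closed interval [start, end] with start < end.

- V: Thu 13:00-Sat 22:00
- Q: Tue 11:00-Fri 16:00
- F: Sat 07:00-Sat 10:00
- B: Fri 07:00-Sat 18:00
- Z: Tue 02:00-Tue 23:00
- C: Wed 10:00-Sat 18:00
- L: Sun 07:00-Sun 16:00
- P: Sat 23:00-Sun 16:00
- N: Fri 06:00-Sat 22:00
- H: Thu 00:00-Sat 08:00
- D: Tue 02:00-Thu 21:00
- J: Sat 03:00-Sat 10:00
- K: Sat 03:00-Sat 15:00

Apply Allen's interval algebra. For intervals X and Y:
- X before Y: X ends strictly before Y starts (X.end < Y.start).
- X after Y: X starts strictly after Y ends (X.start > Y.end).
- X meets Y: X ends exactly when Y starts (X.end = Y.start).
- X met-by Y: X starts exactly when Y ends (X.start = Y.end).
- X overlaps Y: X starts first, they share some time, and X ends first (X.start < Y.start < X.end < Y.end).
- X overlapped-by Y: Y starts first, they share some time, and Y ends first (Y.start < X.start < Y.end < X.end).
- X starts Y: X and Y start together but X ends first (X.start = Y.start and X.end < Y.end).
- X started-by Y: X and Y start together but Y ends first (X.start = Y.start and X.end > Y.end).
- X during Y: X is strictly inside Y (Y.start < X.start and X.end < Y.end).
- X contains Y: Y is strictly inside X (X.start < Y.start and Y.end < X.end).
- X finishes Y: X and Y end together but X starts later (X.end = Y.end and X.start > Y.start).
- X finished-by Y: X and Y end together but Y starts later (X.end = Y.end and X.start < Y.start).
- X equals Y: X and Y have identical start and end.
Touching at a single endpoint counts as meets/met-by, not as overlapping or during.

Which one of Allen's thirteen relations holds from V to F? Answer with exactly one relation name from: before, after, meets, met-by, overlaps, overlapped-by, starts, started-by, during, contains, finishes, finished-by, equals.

contains

V = [Thu 13:00, Sat 22:00]; F = [Sat 07:00, Sat 10:00].
Compare endpoints: V.start < F.start, V.start < F.end, V.end > F.start, V.end > F.end.
That pattern is 'contains'.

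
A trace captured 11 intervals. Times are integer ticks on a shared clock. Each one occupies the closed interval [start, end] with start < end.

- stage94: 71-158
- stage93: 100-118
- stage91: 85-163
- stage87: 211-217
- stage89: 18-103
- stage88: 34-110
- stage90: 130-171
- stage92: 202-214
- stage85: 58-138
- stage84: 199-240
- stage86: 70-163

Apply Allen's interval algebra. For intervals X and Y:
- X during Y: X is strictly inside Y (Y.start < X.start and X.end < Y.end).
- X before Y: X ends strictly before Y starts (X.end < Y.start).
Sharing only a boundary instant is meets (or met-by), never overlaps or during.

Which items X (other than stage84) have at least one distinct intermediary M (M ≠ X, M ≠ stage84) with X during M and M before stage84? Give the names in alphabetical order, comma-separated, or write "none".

Target stage84 = [199, 240].
Intermediaries M with M before stage84: stage85, stage86, stage88, stage89, stage90, stage91, stage93, stage94.
Via stage85 — items with X during stage85: stage93.
Via stage86 — items with X during stage86: stage93, stage94.
Via stage88 — items with X during stage88: none.
Via stage89 — items with X during stage89: none.
Via stage90 — items with X during stage90: none.
Via stage91 — items with X during stage91: stage93.
Via stage93 — items with X during stage93: none.
Via stage94 — items with X during stage94: stage93.
Union: stage93, stage94.

stage93, stage94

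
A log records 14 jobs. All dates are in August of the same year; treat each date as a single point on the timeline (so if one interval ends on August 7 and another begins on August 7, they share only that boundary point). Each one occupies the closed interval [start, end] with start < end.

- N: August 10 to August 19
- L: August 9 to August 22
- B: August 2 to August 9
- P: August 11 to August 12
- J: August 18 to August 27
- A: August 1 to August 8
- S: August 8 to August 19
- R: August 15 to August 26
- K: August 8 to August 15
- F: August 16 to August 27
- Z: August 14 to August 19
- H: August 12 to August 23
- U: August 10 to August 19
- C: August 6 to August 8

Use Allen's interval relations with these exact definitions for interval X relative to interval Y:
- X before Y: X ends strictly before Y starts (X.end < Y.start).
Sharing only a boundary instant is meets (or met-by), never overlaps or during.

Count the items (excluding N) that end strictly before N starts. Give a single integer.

3

Target N = [August 10, August 19].
A [August 1, August 8] → before → counts.
B [August 2, August 9] → before → counts.
C [August 6, August 8] → before → counts.
F [August 16, August 27] → overlapped-by → no.
H [August 12, August 23] → overlapped-by → no.
J [August 18, August 27] → overlapped-by → no.
K [August 8, August 15] → overlaps → no.
L [August 9, August 22] → contains → no.
P [August 11, August 12] → during → no.
R [August 15, August 26] → overlapped-by → no.
S [August 8, August 19] → finished-by → no.
U [August 10, August 19] → equals → no.
Z [August 14, August 19] → finishes → no.
Total: 3.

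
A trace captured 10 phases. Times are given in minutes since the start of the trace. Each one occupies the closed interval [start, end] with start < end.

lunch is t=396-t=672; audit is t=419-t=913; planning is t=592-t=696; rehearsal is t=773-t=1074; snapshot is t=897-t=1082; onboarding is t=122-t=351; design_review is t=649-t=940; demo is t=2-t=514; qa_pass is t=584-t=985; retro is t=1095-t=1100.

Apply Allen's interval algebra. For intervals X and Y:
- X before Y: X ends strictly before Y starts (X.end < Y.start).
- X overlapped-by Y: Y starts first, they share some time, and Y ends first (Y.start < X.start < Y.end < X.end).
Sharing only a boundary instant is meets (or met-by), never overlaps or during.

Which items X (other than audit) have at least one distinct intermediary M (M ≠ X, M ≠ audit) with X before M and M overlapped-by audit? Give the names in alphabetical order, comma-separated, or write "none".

demo, lunch, onboarding, planning

Target audit = [t=419, t=913].
Intermediaries M with M overlapped-by audit: design_review, qa_pass, rehearsal, snapshot.
Via design_review — items with X before design_review: demo, onboarding.
Via qa_pass — items with X before qa_pass: demo, onboarding.
Via rehearsal — items with X before rehearsal: demo, lunch, onboarding, planning.
Via snapshot — items with X before snapshot: demo, lunch, onboarding, planning.
Union: demo, lunch, onboarding, planning.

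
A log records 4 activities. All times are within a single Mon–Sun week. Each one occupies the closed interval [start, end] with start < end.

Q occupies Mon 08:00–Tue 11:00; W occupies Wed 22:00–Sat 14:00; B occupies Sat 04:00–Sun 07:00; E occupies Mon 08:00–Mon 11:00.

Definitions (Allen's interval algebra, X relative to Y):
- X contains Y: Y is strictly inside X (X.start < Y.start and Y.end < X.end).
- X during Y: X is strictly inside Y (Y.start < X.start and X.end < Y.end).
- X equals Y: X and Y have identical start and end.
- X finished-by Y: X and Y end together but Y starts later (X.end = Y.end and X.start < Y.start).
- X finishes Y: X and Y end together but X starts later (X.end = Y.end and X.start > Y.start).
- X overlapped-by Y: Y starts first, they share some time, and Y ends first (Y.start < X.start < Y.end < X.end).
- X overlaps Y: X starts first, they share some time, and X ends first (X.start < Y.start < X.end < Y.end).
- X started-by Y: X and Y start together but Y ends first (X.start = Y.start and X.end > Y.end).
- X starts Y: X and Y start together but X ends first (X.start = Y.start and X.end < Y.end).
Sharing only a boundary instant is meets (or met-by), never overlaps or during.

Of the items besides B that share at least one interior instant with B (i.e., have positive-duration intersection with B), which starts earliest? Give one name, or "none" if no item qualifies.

Target B = [Sat 04:00, Sun 07:00].
E [Mon 08:00, Mon 11:00] → before → excluded.
Q [Mon 08:00, Tue 11:00] → before → excluded.
W [Wed 22:00, Sat 14:00] → overlaps → candidate.
Among candidates, earliest start is Wed 22:00 → W.

W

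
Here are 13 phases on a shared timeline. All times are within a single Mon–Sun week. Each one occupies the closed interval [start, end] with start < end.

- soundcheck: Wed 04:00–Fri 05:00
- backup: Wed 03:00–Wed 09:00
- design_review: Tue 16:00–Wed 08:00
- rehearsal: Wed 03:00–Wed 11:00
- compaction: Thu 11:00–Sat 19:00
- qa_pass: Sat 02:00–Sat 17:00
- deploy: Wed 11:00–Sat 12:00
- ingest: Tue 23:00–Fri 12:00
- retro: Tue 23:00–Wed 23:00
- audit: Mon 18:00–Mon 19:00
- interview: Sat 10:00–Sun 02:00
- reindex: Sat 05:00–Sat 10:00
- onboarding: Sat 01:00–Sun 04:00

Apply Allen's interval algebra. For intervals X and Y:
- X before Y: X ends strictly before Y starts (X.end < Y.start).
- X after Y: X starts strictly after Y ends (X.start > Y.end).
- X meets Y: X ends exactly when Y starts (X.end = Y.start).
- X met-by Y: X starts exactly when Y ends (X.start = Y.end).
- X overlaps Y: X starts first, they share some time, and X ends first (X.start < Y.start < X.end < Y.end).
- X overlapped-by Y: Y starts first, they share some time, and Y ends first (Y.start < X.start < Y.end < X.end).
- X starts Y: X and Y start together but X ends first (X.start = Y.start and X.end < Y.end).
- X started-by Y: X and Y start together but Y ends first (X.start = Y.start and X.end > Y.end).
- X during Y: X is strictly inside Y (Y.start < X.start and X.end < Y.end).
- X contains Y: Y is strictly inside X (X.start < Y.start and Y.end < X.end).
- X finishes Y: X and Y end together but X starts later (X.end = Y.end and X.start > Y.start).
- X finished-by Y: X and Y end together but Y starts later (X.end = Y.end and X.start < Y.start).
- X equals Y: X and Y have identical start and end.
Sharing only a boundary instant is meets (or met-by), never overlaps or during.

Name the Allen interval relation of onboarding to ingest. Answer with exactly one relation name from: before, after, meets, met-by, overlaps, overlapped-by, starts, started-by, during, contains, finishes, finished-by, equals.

onboarding = [Sat 01:00, Sun 04:00]; ingest = [Tue 23:00, Fri 12:00].
Compare endpoints: onboarding.start > ingest.start, onboarding.start > ingest.end, onboarding.end > ingest.start, onboarding.end > ingest.end.
That pattern is 'after'.

after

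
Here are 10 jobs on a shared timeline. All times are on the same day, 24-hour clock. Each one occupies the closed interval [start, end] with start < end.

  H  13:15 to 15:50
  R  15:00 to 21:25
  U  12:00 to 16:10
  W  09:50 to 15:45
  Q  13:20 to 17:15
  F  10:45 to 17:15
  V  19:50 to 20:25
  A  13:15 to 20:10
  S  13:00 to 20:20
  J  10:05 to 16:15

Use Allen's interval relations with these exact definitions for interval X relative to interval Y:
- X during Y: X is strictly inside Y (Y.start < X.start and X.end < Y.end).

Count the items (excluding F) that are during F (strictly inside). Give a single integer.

2

Target F = [10:45, 17:15].
A [13:15, 20:10] → overlapped-by → no.
H [13:15, 15:50] → during → counts.
J [10:05, 16:15] → overlaps → no.
Q [13:20, 17:15] → finishes → no.
R [15:00, 21:25] → overlapped-by → no.
S [13:00, 20:20] → overlapped-by → no.
U [12:00, 16:10] → during → counts.
V [19:50, 20:25] → after → no.
W [09:50, 15:45] → overlaps → no.
Total: 2.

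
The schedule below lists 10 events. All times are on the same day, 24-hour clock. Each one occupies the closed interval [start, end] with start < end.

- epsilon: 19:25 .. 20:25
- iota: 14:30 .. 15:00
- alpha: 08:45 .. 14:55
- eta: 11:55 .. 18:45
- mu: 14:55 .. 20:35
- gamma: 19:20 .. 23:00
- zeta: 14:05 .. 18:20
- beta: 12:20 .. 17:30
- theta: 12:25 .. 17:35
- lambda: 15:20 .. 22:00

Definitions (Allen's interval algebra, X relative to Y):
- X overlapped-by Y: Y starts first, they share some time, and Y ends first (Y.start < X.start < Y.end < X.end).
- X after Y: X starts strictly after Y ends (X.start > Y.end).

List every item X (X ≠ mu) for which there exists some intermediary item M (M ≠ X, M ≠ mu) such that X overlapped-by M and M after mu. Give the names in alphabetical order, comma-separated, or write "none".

none

Target mu = [14:55, 20:35].
Intermediaries M with M after mu: none.
Union: none.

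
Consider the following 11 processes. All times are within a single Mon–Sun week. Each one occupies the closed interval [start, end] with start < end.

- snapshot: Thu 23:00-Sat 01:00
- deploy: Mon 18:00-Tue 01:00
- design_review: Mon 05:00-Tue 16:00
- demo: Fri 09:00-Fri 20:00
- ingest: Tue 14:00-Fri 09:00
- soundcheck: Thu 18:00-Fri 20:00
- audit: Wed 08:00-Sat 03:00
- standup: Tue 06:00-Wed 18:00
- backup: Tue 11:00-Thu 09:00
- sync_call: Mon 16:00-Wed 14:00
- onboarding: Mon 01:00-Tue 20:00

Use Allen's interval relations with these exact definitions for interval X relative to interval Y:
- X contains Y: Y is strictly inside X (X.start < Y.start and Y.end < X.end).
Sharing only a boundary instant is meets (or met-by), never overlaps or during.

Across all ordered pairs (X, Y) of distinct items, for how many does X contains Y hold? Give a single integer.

Checking all 110 ordered pairs for relation 'contains'; matching pairs in alphabetical order:
(audit, demo): audit contains demo ✓
(audit, snapshot): audit contains snapshot ✓
(audit, soundcheck): audit contains soundcheck ✓
(design_review, deploy): design_review contains deploy ✓
(onboarding, deploy): onboarding contains deploy ✓
(onboarding, design_review): onboarding contains design_review ✓
(snapshot, demo): snapshot contains demo ✓
(sync_call, deploy): sync_call contains deploy ✓
Count: 8.

8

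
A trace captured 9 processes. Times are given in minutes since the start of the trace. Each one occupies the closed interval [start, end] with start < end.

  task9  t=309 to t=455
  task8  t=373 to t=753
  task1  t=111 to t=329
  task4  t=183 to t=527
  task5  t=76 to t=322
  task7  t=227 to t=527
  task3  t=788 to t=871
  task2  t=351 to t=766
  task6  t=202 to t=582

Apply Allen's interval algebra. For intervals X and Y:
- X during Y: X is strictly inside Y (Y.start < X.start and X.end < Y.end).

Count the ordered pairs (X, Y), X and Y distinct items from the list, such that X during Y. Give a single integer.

5

Checking all 72 ordered pairs for relation 'during'; matching pairs in alphabetical order:
(task7, task6): task7 during task6 ✓
(task8, task2): task8 during task2 ✓
(task9, task4): task9 during task4 ✓
(task9, task6): task9 during task6 ✓
(task9, task7): task9 during task7 ✓
Count: 5.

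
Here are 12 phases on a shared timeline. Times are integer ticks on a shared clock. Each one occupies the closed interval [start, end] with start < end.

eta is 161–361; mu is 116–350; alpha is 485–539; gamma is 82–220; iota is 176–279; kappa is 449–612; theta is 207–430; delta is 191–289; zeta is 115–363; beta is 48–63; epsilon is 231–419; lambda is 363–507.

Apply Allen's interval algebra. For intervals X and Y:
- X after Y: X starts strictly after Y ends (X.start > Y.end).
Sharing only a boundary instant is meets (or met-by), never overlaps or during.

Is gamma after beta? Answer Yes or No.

Yes

gamma = [82, 220], beta = [48, 63].
Actual relation of gamma to beta: after.
Asked whether 'after' holds → Yes.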